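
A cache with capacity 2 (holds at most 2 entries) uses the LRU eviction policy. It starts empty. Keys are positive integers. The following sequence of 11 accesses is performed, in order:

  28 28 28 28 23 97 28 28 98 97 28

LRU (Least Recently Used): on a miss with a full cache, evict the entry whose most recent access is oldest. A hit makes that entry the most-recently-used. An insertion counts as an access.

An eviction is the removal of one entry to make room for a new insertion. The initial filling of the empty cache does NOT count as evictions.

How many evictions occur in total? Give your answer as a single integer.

LRU simulation (capacity=2):
  1. access 28: MISS. Cache (LRU->MRU): [28]
  2. access 28: HIT. Cache (LRU->MRU): [28]
  3. access 28: HIT. Cache (LRU->MRU): [28]
  4. access 28: HIT. Cache (LRU->MRU): [28]
  5. access 23: MISS. Cache (LRU->MRU): [28 23]
  6. access 97: MISS, evict 28. Cache (LRU->MRU): [23 97]
  7. access 28: MISS, evict 23. Cache (LRU->MRU): [97 28]
  8. access 28: HIT. Cache (LRU->MRU): [97 28]
  9. access 98: MISS, evict 97. Cache (LRU->MRU): [28 98]
  10. access 97: MISS, evict 28. Cache (LRU->MRU): [98 97]
  11. access 28: MISS, evict 98. Cache (LRU->MRU): [97 28]
Total: 4 hits, 7 misses, 5 evictions

Answer: 5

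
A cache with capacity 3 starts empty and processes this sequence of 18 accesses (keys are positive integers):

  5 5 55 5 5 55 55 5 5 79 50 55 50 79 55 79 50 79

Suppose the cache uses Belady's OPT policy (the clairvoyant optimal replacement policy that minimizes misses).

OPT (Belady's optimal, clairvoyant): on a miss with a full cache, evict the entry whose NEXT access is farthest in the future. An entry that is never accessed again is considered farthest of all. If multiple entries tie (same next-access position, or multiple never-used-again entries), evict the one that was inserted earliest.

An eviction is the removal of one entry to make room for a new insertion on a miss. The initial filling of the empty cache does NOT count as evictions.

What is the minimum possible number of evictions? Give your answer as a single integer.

OPT (Belady) simulation (capacity=3):
  1. access 5: MISS. Cache: [5]
  2. access 5: HIT. Next use of 5: step 4. Cache: [5]
  3. access 55: MISS. Cache: [5 55]
  4. access 5: HIT. Next use of 5: step 5. Cache: [5 55]
  5. access 5: HIT. Next use of 5: step 8. Cache: [5 55]
  6. access 55: HIT. Next use of 55: step 7. Cache: [5 55]
  7. access 55: HIT. Next use of 55: step 12. Cache: [5 55]
  8. access 5: HIT. Next use of 5: step 9. Cache: [5 55]
  9. access 5: HIT. Next use of 5: never. Cache: [5 55]
  10. access 79: MISS. Cache: [5 55 79]
  11. access 50: MISS, evict 5 (next use: never). Cache: [55 79 50]
  12. access 55: HIT. Next use of 55: step 15. Cache: [55 79 50]
  13. access 50: HIT. Next use of 50: step 17. Cache: [55 79 50]
  14. access 79: HIT. Next use of 79: step 16. Cache: [55 79 50]
  15. access 55: HIT. Next use of 55: never. Cache: [55 79 50]
  16. access 79: HIT. Next use of 79: step 18. Cache: [55 79 50]
  17. access 50: HIT. Next use of 50: never. Cache: [55 79 50]
  18. access 79: HIT. Next use of 79: never. Cache: [55 79 50]
Total: 14 hits, 4 misses, 1 evictions

Answer: 1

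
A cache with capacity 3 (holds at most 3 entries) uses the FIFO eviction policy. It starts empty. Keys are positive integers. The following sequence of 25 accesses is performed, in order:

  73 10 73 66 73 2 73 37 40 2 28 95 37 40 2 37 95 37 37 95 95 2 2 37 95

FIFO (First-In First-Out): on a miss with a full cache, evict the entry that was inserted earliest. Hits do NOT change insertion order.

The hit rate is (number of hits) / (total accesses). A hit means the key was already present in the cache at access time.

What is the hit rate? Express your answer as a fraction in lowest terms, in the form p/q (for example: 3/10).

Answer: 2/5

Derivation:
FIFO simulation (capacity=3):
  1. access 73: MISS. Cache (old->new): [73]
  2. access 10: MISS. Cache (old->new): [73 10]
  3. access 73: HIT. Cache (old->new): [73 10]
  4. access 66: MISS. Cache (old->new): [73 10 66]
  5. access 73: HIT. Cache (old->new): [73 10 66]
  6. access 2: MISS, evict 73. Cache (old->new): [10 66 2]
  7. access 73: MISS, evict 10. Cache (old->new): [66 2 73]
  8. access 37: MISS, evict 66. Cache (old->new): [2 73 37]
  9. access 40: MISS, evict 2. Cache (old->new): [73 37 40]
  10. access 2: MISS, evict 73. Cache (old->new): [37 40 2]
  11. access 28: MISS, evict 37. Cache (old->new): [40 2 28]
  12. access 95: MISS, evict 40. Cache (old->new): [2 28 95]
  13. access 37: MISS, evict 2. Cache (old->new): [28 95 37]
  14. access 40: MISS, evict 28. Cache (old->new): [95 37 40]
  15. access 2: MISS, evict 95. Cache (old->new): [37 40 2]
  16. access 37: HIT. Cache (old->new): [37 40 2]
  17. access 95: MISS, evict 37. Cache (old->new): [40 2 95]
  18. access 37: MISS, evict 40. Cache (old->new): [2 95 37]
  19. access 37: HIT. Cache (old->new): [2 95 37]
  20. access 95: HIT. Cache (old->new): [2 95 37]
  21. access 95: HIT. Cache (old->new): [2 95 37]
  22. access 2: HIT. Cache (old->new): [2 95 37]
  23. access 2: HIT. Cache (old->new): [2 95 37]
  24. access 37: HIT. Cache (old->new): [2 95 37]
  25. access 95: HIT. Cache (old->new): [2 95 37]
Total: 10 hits, 15 misses, 12 evictions

Hit rate = 10/25 = 2/5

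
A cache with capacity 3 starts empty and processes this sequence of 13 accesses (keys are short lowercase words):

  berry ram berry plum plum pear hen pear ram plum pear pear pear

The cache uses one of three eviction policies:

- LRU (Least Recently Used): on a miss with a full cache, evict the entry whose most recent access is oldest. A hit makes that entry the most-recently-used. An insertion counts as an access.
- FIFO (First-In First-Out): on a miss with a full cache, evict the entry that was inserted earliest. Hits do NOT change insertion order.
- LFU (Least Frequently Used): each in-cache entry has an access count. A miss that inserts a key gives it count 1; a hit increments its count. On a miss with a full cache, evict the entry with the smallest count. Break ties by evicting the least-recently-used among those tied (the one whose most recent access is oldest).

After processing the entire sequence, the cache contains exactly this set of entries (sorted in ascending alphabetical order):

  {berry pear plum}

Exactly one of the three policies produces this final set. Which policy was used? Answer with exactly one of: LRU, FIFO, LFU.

Answer: LFU

Derivation:
Simulating under each policy and comparing final sets:
  LRU: final set = {pear plum ram} -> differs
  FIFO: final set = {pear plum ram} -> differs
  LFU: final set = {berry pear plum} -> MATCHES target
Only LFU produces the target set.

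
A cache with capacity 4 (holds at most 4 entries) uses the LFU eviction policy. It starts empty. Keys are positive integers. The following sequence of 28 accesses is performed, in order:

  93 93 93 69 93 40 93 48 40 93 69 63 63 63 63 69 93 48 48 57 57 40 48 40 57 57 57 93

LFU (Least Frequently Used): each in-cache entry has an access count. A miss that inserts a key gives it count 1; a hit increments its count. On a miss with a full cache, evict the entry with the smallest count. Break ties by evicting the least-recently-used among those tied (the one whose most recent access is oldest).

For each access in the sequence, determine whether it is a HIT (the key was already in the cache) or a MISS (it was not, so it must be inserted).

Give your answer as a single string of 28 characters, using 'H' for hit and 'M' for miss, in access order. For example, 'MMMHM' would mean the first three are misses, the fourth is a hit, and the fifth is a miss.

LFU simulation (capacity=4):
  1. access 93: MISS. Cache: [93(c=1)]
  2. access 93: HIT, count now 2. Cache: [93(c=2)]
  3. access 93: HIT, count now 3. Cache: [93(c=3)]
  4. access 69: MISS. Cache: [69(c=1) 93(c=3)]
  5. access 93: HIT, count now 4. Cache: [69(c=1) 93(c=4)]
  6. access 40: MISS. Cache: [69(c=1) 40(c=1) 93(c=4)]
  7. access 93: HIT, count now 5. Cache: [69(c=1) 40(c=1) 93(c=5)]
  8. access 48: MISS. Cache: [69(c=1) 40(c=1) 48(c=1) 93(c=5)]
  9. access 40: HIT, count now 2. Cache: [69(c=1) 48(c=1) 40(c=2) 93(c=5)]
  10. access 93: HIT, count now 6. Cache: [69(c=1) 48(c=1) 40(c=2) 93(c=6)]
  11. access 69: HIT, count now 2. Cache: [48(c=1) 40(c=2) 69(c=2) 93(c=6)]
  12. access 63: MISS, evict 48(c=1). Cache: [63(c=1) 40(c=2) 69(c=2) 93(c=6)]
  13. access 63: HIT, count now 2. Cache: [40(c=2) 69(c=2) 63(c=2) 93(c=6)]
  14. access 63: HIT, count now 3. Cache: [40(c=2) 69(c=2) 63(c=3) 93(c=6)]
  15. access 63: HIT, count now 4. Cache: [40(c=2) 69(c=2) 63(c=4) 93(c=6)]
  16. access 69: HIT, count now 3. Cache: [40(c=2) 69(c=3) 63(c=4) 93(c=6)]
  17. access 93: HIT, count now 7. Cache: [40(c=2) 69(c=3) 63(c=4) 93(c=7)]
  18. access 48: MISS, evict 40(c=2). Cache: [48(c=1) 69(c=3) 63(c=4) 93(c=7)]
  19. access 48: HIT, count now 2. Cache: [48(c=2) 69(c=3) 63(c=4) 93(c=7)]
  20. access 57: MISS, evict 48(c=2). Cache: [57(c=1) 69(c=3) 63(c=4) 93(c=7)]
  21. access 57: HIT, count now 2. Cache: [57(c=2) 69(c=3) 63(c=4) 93(c=7)]
  22. access 40: MISS, evict 57(c=2). Cache: [40(c=1) 69(c=3) 63(c=4) 93(c=7)]
  23. access 48: MISS, evict 40(c=1). Cache: [48(c=1) 69(c=3) 63(c=4) 93(c=7)]
  24. access 40: MISS, evict 48(c=1). Cache: [40(c=1) 69(c=3) 63(c=4) 93(c=7)]
  25. access 57: MISS, evict 40(c=1). Cache: [57(c=1) 69(c=3) 63(c=4) 93(c=7)]
  26. access 57: HIT, count now 2. Cache: [57(c=2) 69(c=3) 63(c=4) 93(c=7)]
  27. access 57: HIT, count now 3. Cache: [69(c=3) 57(c=3) 63(c=4) 93(c=7)]
  28. access 93: HIT, count now 8. Cache: [69(c=3) 57(c=3) 63(c=4) 93(c=8)]
Total: 17 hits, 11 misses, 7 evictions

Answer: MHHMHMHMHHHMHHHHHMHMHMMMMHHH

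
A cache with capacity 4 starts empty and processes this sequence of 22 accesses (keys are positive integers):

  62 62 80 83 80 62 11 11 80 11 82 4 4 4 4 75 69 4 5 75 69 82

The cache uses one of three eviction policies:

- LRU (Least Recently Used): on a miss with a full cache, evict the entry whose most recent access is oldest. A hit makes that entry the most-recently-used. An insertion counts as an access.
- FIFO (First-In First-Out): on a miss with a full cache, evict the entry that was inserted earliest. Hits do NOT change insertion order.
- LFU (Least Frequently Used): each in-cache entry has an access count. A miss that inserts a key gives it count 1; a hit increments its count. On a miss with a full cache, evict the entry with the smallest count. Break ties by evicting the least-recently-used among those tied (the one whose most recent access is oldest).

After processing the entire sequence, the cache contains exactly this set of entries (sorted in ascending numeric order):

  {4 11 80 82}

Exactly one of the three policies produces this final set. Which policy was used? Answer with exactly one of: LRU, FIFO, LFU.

Simulating under each policy and comparing final sets:
  LRU: final set = {5 69 75 82} -> differs
  FIFO: final set = {5 69 75 82} -> differs
  LFU: final set = {4 11 80 82} -> MATCHES target
Only LFU produces the target set.

Answer: LFU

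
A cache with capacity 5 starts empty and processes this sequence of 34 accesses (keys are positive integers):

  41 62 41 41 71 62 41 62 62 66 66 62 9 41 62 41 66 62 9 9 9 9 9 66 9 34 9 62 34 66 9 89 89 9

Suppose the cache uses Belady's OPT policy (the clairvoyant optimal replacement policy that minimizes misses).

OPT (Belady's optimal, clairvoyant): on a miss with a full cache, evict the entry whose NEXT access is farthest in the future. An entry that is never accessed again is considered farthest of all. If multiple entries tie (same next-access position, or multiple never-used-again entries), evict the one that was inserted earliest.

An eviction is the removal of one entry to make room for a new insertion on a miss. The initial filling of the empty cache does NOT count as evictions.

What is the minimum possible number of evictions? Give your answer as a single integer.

Answer: 2

Derivation:
OPT (Belady) simulation (capacity=5):
  1. access 41: MISS. Cache: [41]
  2. access 62: MISS. Cache: [41 62]
  3. access 41: HIT. Next use of 41: step 4. Cache: [41 62]
  4. access 41: HIT. Next use of 41: step 7. Cache: [41 62]
  5. access 71: MISS. Cache: [41 62 71]
  6. access 62: HIT. Next use of 62: step 8. Cache: [41 62 71]
  7. access 41: HIT. Next use of 41: step 14. Cache: [41 62 71]
  8. access 62: HIT. Next use of 62: step 9. Cache: [41 62 71]
  9. access 62: HIT. Next use of 62: step 12. Cache: [41 62 71]
  10. access 66: MISS. Cache: [41 62 71 66]
  11. access 66: HIT. Next use of 66: step 17. Cache: [41 62 71 66]
  12. access 62: HIT. Next use of 62: step 15. Cache: [41 62 71 66]
  13. access 9: MISS. Cache: [41 62 71 66 9]
  14. access 41: HIT. Next use of 41: step 16. Cache: [41 62 71 66 9]
  15. access 62: HIT. Next use of 62: step 18. Cache: [41 62 71 66 9]
  16. access 41: HIT. Next use of 41: never. Cache: [41 62 71 66 9]
  17. access 66: HIT. Next use of 66: step 24. Cache: [41 62 71 66 9]
  18. access 62: HIT. Next use of 62: step 28. Cache: [41 62 71 66 9]
  19. access 9: HIT. Next use of 9: step 20. Cache: [41 62 71 66 9]
  20. access 9: HIT. Next use of 9: step 21. Cache: [41 62 71 66 9]
  21. access 9: HIT. Next use of 9: step 22. Cache: [41 62 71 66 9]
  22. access 9: HIT. Next use of 9: step 23. Cache: [41 62 71 66 9]
  23. access 9: HIT. Next use of 9: step 25. Cache: [41 62 71 66 9]
  24. access 66: HIT. Next use of 66: step 30. Cache: [41 62 71 66 9]
  25. access 9: HIT. Next use of 9: step 27. Cache: [41 62 71 66 9]
  26. access 34: MISS, evict 41 (next use: never). Cache: [62 71 66 9 34]
  27. access 9: HIT. Next use of 9: step 31. Cache: [62 71 66 9 34]
  28. access 62: HIT. Next use of 62: never. Cache: [62 71 66 9 34]
  29. access 34: HIT. Next use of 34: never. Cache: [62 71 66 9 34]
  30. access 66: HIT. Next use of 66: never. Cache: [62 71 66 9 34]
  31. access 9: HIT. Next use of 9: step 34. Cache: [62 71 66 9 34]
  32. access 89: MISS, evict 62 (next use: never). Cache: [71 66 9 34 89]
  33. access 89: HIT. Next use of 89: never. Cache: [71 66 9 34 89]
  34. access 9: HIT. Next use of 9: never. Cache: [71 66 9 34 89]
Total: 27 hits, 7 misses, 2 evictions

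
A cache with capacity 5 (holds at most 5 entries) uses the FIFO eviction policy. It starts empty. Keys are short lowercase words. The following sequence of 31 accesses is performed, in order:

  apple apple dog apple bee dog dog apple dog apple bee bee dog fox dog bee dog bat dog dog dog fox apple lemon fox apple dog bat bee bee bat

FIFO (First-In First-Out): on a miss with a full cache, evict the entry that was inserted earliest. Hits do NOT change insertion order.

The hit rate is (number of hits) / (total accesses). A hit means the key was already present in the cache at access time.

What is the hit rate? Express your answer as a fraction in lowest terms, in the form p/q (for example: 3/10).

Answer: 22/31

Derivation:
FIFO simulation (capacity=5):
  1. access apple: MISS. Cache (old->new): [apple]
  2. access apple: HIT. Cache (old->new): [apple]
  3. access dog: MISS. Cache (old->new): [apple dog]
  4. access apple: HIT. Cache (old->new): [apple dog]
  5. access bee: MISS. Cache (old->new): [apple dog bee]
  6. access dog: HIT. Cache (old->new): [apple dog bee]
  7. access dog: HIT. Cache (old->new): [apple dog bee]
  8. access apple: HIT. Cache (old->new): [apple dog bee]
  9. access dog: HIT. Cache (old->new): [apple dog bee]
  10. access apple: HIT. Cache (old->new): [apple dog bee]
  11. access bee: HIT. Cache (old->new): [apple dog bee]
  12. access bee: HIT. Cache (old->new): [apple dog bee]
  13. access dog: HIT. Cache (old->new): [apple dog bee]
  14. access fox: MISS. Cache (old->new): [apple dog bee fox]
  15. access dog: HIT. Cache (old->new): [apple dog bee fox]
  16. access bee: HIT. Cache (old->new): [apple dog bee fox]
  17. access dog: HIT. Cache (old->new): [apple dog bee fox]
  18. access bat: MISS. Cache (old->new): [apple dog bee fox bat]
  19. access dog: HIT. Cache (old->new): [apple dog bee fox bat]
  20. access dog: HIT. Cache (old->new): [apple dog bee fox bat]
  21. access dog: HIT. Cache (old->new): [apple dog bee fox bat]
  22. access fox: HIT. Cache (old->new): [apple dog bee fox bat]
  23. access apple: HIT. Cache (old->new): [apple dog bee fox bat]
  24. access lemon: MISS, evict apple. Cache (old->new): [dog bee fox bat lemon]
  25. access fox: HIT. Cache (old->new): [dog bee fox bat lemon]
  26. access apple: MISS, evict dog. Cache (old->new): [bee fox bat lemon apple]
  27. access dog: MISS, evict bee. Cache (old->new): [fox bat lemon apple dog]
  28. access bat: HIT. Cache (old->new): [fox bat lemon apple dog]
  29. access bee: MISS, evict fox. Cache (old->new): [bat lemon apple dog bee]
  30. access bee: HIT. Cache (old->new): [bat lemon apple dog bee]
  31. access bat: HIT. Cache (old->new): [bat lemon apple dog bee]
Total: 22 hits, 9 misses, 4 evictions

Hit rate = 22/31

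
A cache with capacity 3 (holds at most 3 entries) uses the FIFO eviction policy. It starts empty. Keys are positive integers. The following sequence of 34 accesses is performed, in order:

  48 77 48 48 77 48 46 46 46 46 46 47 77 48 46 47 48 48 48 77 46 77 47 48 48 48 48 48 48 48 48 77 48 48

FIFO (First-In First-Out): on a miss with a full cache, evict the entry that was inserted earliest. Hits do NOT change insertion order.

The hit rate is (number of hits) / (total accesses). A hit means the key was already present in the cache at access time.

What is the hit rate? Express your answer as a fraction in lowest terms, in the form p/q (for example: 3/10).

Answer: 12/17

Derivation:
FIFO simulation (capacity=3):
  1. access 48: MISS. Cache (old->new): [48]
  2. access 77: MISS. Cache (old->new): [48 77]
  3. access 48: HIT. Cache (old->new): [48 77]
  4. access 48: HIT. Cache (old->new): [48 77]
  5. access 77: HIT. Cache (old->new): [48 77]
  6. access 48: HIT. Cache (old->new): [48 77]
  7. access 46: MISS. Cache (old->new): [48 77 46]
  8. access 46: HIT. Cache (old->new): [48 77 46]
  9. access 46: HIT. Cache (old->new): [48 77 46]
  10. access 46: HIT. Cache (old->new): [48 77 46]
  11. access 46: HIT. Cache (old->new): [48 77 46]
  12. access 47: MISS, evict 48. Cache (old->new): [77 46 47]
  13. access 77: HIT. Cache (old->new): [77 46 47]
  14. access 48: MISS, evict 77. Cache (old->new): [46 47 48]
  15. access 46: HIT. Cache (old->new): [46 47 48]
  16. access 47: HIT. Cache (old->new): [46 47 48]
  17. access 48: HIT. Cache (old->new): [46 47 48]
  18. access 48: HIT. Cache (old->new): [46 47 48]
  19. access 48: HIT. Cache (old->new): [46 47 48]
  20. access 77: MISS, evict 46. Cache (old->new): [47 48 77]
  21. access 46: MISS, evict 47. Cache (old->new): [48 77 46]
  22. access 77: HIT. Cache (old->new): [48 77 46]
  23. access 47: MISS, evict 48. Cache (old->new): [77 46 47]
  24. access 48: MISS, evict 77. Cache (old->new): [46 47 48]
  25. access 48: HIT. Cache (old->new): [46 47 48]
  26. access 48: HIT. Cache (old->new): [46 47 48]
  27. access 48: HIT. Cache (old->new): [46 47 48]
  28. access 48: HIT. Cache (old->new): [46 47 48]
  29. access 48: HIT. Cache (old->new): [46 47 48]
  30. access 48: HIT. Cache (old->new): [46 47 48]
  31. access 48: HIT. Cache (old->new): [46 47 48]
  32. access 77: MISS, evict 46. Cache (old->new): [47 48 77]
  33. access 48: HIT. Cache (old->new): [47 48 77]
  34. access 48: HIT. Cache (old->new): [47 48 77]
Total: 24 hits, 10 misses, 7 evictions

Hit rate = 24/34 = 12/17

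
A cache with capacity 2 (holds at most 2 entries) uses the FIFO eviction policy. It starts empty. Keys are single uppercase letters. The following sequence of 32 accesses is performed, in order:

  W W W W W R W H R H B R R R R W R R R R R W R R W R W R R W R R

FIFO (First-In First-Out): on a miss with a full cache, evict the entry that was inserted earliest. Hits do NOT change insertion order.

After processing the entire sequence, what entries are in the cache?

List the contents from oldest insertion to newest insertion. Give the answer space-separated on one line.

Answer: R W

Derivation:
FIFO simulation (capacity=2):
  1. access W: MISS. Cache (old->new): [W]
  2. access W: HIT. Cache (old->new): [W]
  3. access W: HIT. Cache (old->new): [W]
  4. access W: HIT. Cache (old->new): [W]
  5. access W: HIT. Cache (old->new): [W]
  6. access R: MISS. Cache (old->new): [W R]
  7. access W: HIT. Cache (old->new): [W R]
  8. access H: MISS, evict W. Cache (old->new): [R H]
  9. access R: HIT. Cache (old->new): [R H]
  10. access H: HIT. Cache (old->new): [R H]
  11. access B: MISS, evict R. Cache (old->new): [H B]
  12. access R: MISS, evict H. Cache (old->new): [B R]
  13. access R: HIT. Cache (old->new): [B R]
  14. access R: HIT. Cache (old->new): [B R]
  15. access R: HIT. Cache (old->new): [B R]
  16. access W: MISS, evict B. Cache (old->new): [R W]
  17. access R: HIT. Cache (old->new): [R W]
  18. access R: HIT. Cache (old->new): [R W]
  19. access R: HIT. Cache (old->new): [R W]
  20. access R: HIT. Cache (old->new): [R W]
  21. access R: HIT. Cache (old->new): [R W]
  22. access W: HIT. Cache (old->new): [R W]
  23. access R: HIT. Cache (old->new): [R W]
  24. access R: HIT. Cache (old->new): [R W]
  25. access W: HIT. Cache (old->new): [R W]
  26. access R: HIT. Cache (old->new): [R W]
  27. access W: HIT. Cache (old->new): [R W]
  28. access R: HIT. Cache (old->new): [R W]
  29. access R: HIT. Cache (old->new): [R W]
  30. access W: HIT. Cache (old->new): [R W]
  31. access R: HIT. Cache (old->new): [R W]
  32. access R: HIT. Cache (old->new): [R W]
Total: 26 hits, 6 misses, 4 evictions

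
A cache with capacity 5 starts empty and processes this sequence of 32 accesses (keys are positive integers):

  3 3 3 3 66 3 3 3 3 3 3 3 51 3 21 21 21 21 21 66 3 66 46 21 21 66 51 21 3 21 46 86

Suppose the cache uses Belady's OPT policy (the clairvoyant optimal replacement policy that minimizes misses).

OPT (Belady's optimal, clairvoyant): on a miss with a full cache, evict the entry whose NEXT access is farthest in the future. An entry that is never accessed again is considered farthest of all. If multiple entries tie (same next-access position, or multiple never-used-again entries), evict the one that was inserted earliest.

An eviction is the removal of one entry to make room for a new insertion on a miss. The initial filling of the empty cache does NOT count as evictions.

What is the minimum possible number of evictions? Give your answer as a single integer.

OPT (Belady) simulation (capacity=5):
  1. access 3: MISS. Cache: [3]
  2. access 3: HIT. Next use of 3: step 3. Cache: [3]
  3. access 3: HIT. Next use of 3: step 4. Cache: [3]
  4. access 3: HIT. Next use of 3: step 6. Cache: [3]
  5. access 66: MISS. Cache: [3 66]
  6. access 3: HIT. Next use of 3: step 7. Cache: [3 66]
  7. access 3: HIT. Next use of 3: step 8. Cache: [3 66]
  8. access 3: HIT. Next use of 3: step 9. Cache: [3 66]
  9. access 3: HIT. Next use of 3: step 10. Cache: [3 66]
  10. access 3: HIT. Next use of 3: step 11. Cache: [3 66]
  11. access 3: HIT. Next use of 3: step 12. Cache: [3 66]
  12. access 3: HIT. Next use of 3: step 14. Cache: [3 66]
  13. access 51: MISS. Cache: [3 66 51]
  14. access 3: HIT. Next use of 3: step 21. Cache: [3 66 51]
  15. access 21: MISS. Cache: [3 66 51 21]
  16. access 21: HIT. Next use of 21: step 17. Cache: [3 66 51 21]
  17. access 21: HIT. Next use of 21: step 18. Cache: [3 66 51 21]
  18. access 21: HIT. Next use of 21: step 19. Cache: [3 66 51 21]
  19. access 21: HIT. Next use of 21: step 24. Cache: [3 66 51 21]
  20. access 66: HIT. Next use of 66: step 22. Cache: [3 66 51 21]
  21. access 3: HIT. Next use of 3: step 29. Cache: [3 66 51 21]
  22. access 66: HIT. Next use of 66: step 26. Cache: [3 66 51 21]
  23. access 46: MISS. Cache: [3 66 51 21 46]
  24. access 21: HIT. Next use of 21: step 25. Cache: [3 66 51 21 46]
  25. access 21: HIT. Next use of 21: step 28. Cache: [3 66 51 21 46]
  26. access 66: HIT. Next use of 66: never. Cache: [3 66 51 21 46]
  27. access 51: HIT. Next use of 51: never. Cache: [3 66 51 21 46]
  28. access 21: HIT. Next use of 21: step 30. Cache: [3 66 51 21 46]
  29. access 3: HIT. Next use of 3: never. Cache: [3 66 51 21 46]
  30. access 21: HIT. Next use of 21: never. Cache: [3 66 51 21 46]
  31. access 46: HIT. Next use of 46: never. Cache: [3 66 51 21 46]
  32. access 86: MISS, evict 3 (next use: never). Cache: [66 51 21 46 86]
Total: 26 hits, 6 misses, 1 evictions

Answer: 1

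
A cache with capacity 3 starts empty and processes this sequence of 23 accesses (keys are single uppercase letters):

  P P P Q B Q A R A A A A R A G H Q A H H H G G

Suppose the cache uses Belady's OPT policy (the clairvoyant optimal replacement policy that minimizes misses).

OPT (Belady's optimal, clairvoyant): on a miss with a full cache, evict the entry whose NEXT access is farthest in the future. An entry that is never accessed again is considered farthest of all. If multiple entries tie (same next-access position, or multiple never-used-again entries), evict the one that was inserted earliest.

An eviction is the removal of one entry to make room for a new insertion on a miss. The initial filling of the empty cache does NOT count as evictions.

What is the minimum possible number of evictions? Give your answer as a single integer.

Answer: 5

Derivation:
OPT (Belady) simulation (capacity=3):
  1. access P: MISS. Cache: [P]
  2. access P: HIT. Next use of P: step 3. Cache: [P]
  3. access P: HIT. Next use of P: never. Cache: [P]
  4. access Q: MISS. Cache: [P Q]
  5. access B: MISS. Cache: [P Q B]
  6. access Q: HIT. Next use of Q: step 17. Cache: [P Q B]
  7. access A: MISS, evict P (next use: never). Cache: [Q B A]
  8. access R: MISS, evict B (next use: never). Cache: [Q A R]
  9. access A: HIT. Next use of A: step 10. Cache: [Q A R]
  10. access A: HIT. Next use of A: step 11. Cache: [Q A R]
  11. access A: HIT. Next use of A: step 12. Cache: [Q A R]
  12. access A: HIT. Next use of A: step 14. Cache: [Q A R]
  13. access R: HIT. Next use of R: never. Cache: [Q A R]
  14. access A: HIT. Next use of A: step 18. Cache: [Q A R]
  15. access G: MISS, evict R (next use: never). Cache: [Q A G]
  16. access H: MISS, evict G (next use: step 22). Cache: [Q A H]
  17. access Q: HIT. Next use of Q: never. Cache: [Q A H]
  18. access A: HIT. Next use of A: never. Cache: [Q A H]
  19. access H: HIT. Next use of H: step 20. Cache: [Q A H]
  20. access H: HIT. Next use of H: step 21. Cache: [Q A H]
  21. access H: HIT. Next use of H: never. Cache: [Q A H]
  22. access G: MISS, evict Q (next use: never). Cache: [A H G]
  23. access G: HIT. Next use of G: never. Cache: [A H G]
Total: 15 hits, 8 misses, 5 evictions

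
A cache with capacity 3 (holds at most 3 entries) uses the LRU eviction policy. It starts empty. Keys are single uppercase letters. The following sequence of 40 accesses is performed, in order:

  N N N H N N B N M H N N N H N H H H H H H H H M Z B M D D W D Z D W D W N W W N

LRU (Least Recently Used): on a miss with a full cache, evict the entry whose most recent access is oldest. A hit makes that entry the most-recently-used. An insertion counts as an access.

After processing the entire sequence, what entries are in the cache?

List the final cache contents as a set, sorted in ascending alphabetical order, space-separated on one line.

Answer: D N W

Derivation:
LRU simulation (capacity=3):
  1. access N: MISS. Cache (LRU->MRU): [N]
  2. access N: HIT. Cache (LRU->MRU): [N]
  3. access N: HIT. Cache (LRU->MRU): [N]
  4. access H: MISS. Cache (LRU->MRU): [N H]
  5. access N: HIT. Cache (LRU->MRU): [H N]
  6. access N: HIT. Cache (LRU->MRU): [H N]
  7. access B: MISS. Cache (LRU->MRU): [H N B]
  8. access N: HIT. Cache (LRU->MRU): [H B N]
  9. access M: MISS, evict H. Cache (LRU->MRU): [B N M]
  10. access H: MISS, evict B. Cache (LRU->MRU): [N M H]
  11. access N: HIT. Cache (LRU->MRU): [M H N]
  12. access N: HIT. Cache (LRU->MRU): [M H N]
  13. access N: HIT. Cache (LRU->MRU): [M H N]
  14. access H: HIT. Cache (LRU->MRU): [M N H]
  15. access N: HIT. Cache (LRU->MRU): [M H N]
  16. access H: HIT. Cache (LRU->MRU): [M N H]
  17. access H: HIT. Cache (LRU->MRU): [M N H]
  18. access H: HIT. Cache (LRU->MRU): [M N H]
  19. access H: HIT. Cache (LRU->MRU): [M N H]
  20. access H: HIT. Cache (LRU->MRU): [M N H]
  21. access H: HIT. Cache (LRU->MRU): [M N H]
  22. access H: HIT. Cache (LRU->MRU): [M N H]
  23. access H: HIT. Cache (LRU->MRU): [M N H]
  24. access M: HIT. Cache (LRU->MRU): [N H M]
  25. access Z: MISS, evict N. Cache (LRU->MRU): [H M Z]
  26. access B: MISS, evict H. Cache (LRU->MRU): [M Z B]
  27. access M: HIT. Cache (LRU->MRU): [Z B M]
  28. access D: MISS, evict Z. Cache (LRU->MRU): [B M D]
  29. access D: HIT. Cache (LRU->MRU): [B M D]
  30. access W: MISS, evict B. Cache (LRU->MRU): [M D W]
  31. access D: HIT. Cache (LRU->MRU): [M W D]
  32. access Z: MISS, evict M. Cache (LRU->MRU): [W D Z]
  33. access D: HIT. Cache (LRU->MRU): [W Z D]
  34. access W: HIT. Cache (LRU->MRU): [Z D W]
  35. access D: HIT. Cache (LRU->MRU): [Z W D]
  36. access W: HIT. Cache (LRU->MRU): [Z D W]
  37. access N: MISS, evict Z. Cache (LRU->MRU): [D W N]
  38. access W: HIT. Cache (LRU->MRU): [D N W]
  39. access W: HIT. Cache (LRU->MRU): [D N W]
  40. access N: HIT. Cache (LRU->MRU): [D W N]
Total: 29 hits, 11 misses, 8 evictions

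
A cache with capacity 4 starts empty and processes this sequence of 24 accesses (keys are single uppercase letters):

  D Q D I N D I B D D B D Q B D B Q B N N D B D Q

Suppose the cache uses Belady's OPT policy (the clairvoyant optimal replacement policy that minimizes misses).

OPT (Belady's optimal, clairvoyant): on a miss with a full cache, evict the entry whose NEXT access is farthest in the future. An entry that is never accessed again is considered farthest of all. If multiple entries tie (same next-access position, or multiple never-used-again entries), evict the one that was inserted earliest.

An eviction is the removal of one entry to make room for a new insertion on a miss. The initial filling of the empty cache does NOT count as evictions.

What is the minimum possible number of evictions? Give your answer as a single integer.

OPT (Belady) simulation (capacity=4):
  1. access D: MISS. Cache: [D]
  2. access Q: MISS. Cache: [D Q]
  3. access D: HIT. Next use of D: step 6. Cache: [D Q]
  4. access I: MISS. Cache: [D Q I]
  5. access N: MISS. Cache: [D Q I N]
  6. access D: HIT. Next use of D: step 9. Cache: [D Q I N]
  7. access I: HIT. Next use of I: never. Cache: [D Q I N]
  8. access B: MISS, evict I (next use: never). Cache: [D Q N B]
  9. access D: HIT. Next use of D: step 10. Cache: [D Q N B]
  10. access D: HIT. Next use of D: step 12. Cache: [D Q N B]
  11. access B: HIT. Next use of B: step 14. Cache: [D Q N B]
  12. access D: HIT. Next use of D: step 15. Cache: [D Q N B]
  13. access Q: HIT. Next use of Q: step 17. Cache: [D Q N B]
  14. access B: HIT. Next use of B: step 16. Cache: [D Q N B]
  15. access D: HIT. Next use of D: step 21. Cache: [D Q N B]
  16. access B: HIT. Next use of B: step 18. Cache: [D Q N B]
  17. access Q: HIT. Next use of Q: step 24. Cache: [D Q N B]
  18. access B: HIT. Next use of B: step 22. Cache: [D Q N B]
  19. access N: HIT. Next use of N: step 20. Cache: [D Q N B]
  20. access N: HIT. Next use of N: never. Cache: [D Q N B]
  21. access D: HIT. Next use of D: step 23. Cache: [D Q N B]
  22. access B: HIT. Next use of B: never. Cache: [D Q N B]
  23. access D: HIT. Next use of D: never. Cache: [D Q N B]
  24. access Q: HIT. Next use of Q: never. Cache: [D Q N B]
Total: 19 hits, 5 misses, 1 evictions

Answer: 1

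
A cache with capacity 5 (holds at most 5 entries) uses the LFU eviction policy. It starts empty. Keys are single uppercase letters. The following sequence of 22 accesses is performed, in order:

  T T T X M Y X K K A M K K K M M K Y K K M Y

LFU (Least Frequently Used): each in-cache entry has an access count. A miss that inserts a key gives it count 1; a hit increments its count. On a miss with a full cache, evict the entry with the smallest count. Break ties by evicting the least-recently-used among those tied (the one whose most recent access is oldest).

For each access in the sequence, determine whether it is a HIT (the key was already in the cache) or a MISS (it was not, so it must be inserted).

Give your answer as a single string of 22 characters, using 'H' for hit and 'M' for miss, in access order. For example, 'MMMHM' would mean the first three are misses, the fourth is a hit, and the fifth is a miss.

LFU simulation (capacity=5):
  1. access T: MISS. Cache: [T(c=1)]
  2. access T: HIT, count now 2. Cache: [T(c=2)]
  3. access T: HIT, count now 3. Cache: [T(c=3)]
  4. access X: MISS. Cache: [X(c=1) T(c=3)]
  5. access M: MISS. Cache: [X(c=1) M(c=1) T(c=3)]
  6. access Y: MISS. Cache: [X(c=1) M(c=1) Y(c=1) T(c=3)]
  7. access X: HIT, count now 2. Cache: [M(c=1) Y(c=1) X(c=2) T(c=3)]
  8. access K: MISS. Cache: [M(c=1) Y(c=1) K(c=1) X(c=2) T(c=3)]
  9. access K: HIT, count now 2. Cache: [M(c=1) Y(c=1) X(c=2) K(c=2) T(c=3)]
  10. access A: MISS, evict M(c=1). Cache: [Y(c=1) A(c=1) X(c=2) K(c=2) T(c=3)]
  11. access M: MISS, evict Y(c=1). Cache: [A(c=1) M(c=1) X(c=2) K(c=2) T(c=3)]
  12. access K: HIT, count now 3. Cache: [A(c=1) M(c=1) X(c=2) T(c=3) K(c=3)]
  13. access K: HIT, count now 4. Cache: [A(c=1) M(c=1) X(c=2) T(c=3) K(c=4)]
  14. access K: HIT, count now 5. Cache: [A(c=1) M(c=1) X(c=2) T(c=3) K(c=5)]
  15. access M: HIT, count now 2. Cache: [A(c=1) X(c=2) M(c=2) T(c=3) K(c=5)]
  16. access M: HIT, count now 3. Cache: [A(c=1) X(c=2) T(c=3) M(c=3) K(c=5)]
  17. access K: HIT, count now 6. Cache: [A(c=1) X(c=2) T(c=3) M(c=3) K(c=6)]
  18. access Y: MISS, evict A(c=1). Cache: [Y(c=1) X(c=2) T(c=3) M(c=3) K(c=6)]
  19. access K: HIT, count now 7. Cache: [Y(c=1) X(c=2) T(c=3) M(c=3) K(c=7)]
  20. access K: HIT, count now 8. Cache: [Y(c=1) X(c=2) T(c=3) M(c=3) K(c=8)]
  21. access M: HIT, count now 4. Cache: [Y(c=1) X(c=2) T(c=3) M(c=4) K(c=8)]
  22. access Y: HIT, count now 2. Cache: [X(c=2) Y(c=2) T(c=3) M(c=4) K(c=8)]
Total: 14 hits, 8 misses, 3 evictions

Answer: MHHMMMHMHMMHHHHHHMHHHH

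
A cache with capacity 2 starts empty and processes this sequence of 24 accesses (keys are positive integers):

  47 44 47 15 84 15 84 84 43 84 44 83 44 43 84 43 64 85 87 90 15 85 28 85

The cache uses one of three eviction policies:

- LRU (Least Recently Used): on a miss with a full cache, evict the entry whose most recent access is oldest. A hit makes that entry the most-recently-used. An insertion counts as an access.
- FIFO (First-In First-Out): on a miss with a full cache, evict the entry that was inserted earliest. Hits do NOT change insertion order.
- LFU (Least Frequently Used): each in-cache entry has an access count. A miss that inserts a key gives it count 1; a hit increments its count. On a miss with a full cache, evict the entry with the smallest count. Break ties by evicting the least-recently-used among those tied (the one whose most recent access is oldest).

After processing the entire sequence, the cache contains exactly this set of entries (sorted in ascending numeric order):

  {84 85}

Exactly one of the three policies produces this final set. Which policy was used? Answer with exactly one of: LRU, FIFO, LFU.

Simulating under each policy and comparing final sets:
  LRU: final set = {28 85} -> differs
  FIFO: final set = {28 85} -> differs
  LFU: final set = {84 85} -> MATCHES target
Only LFU produces the target set.

Answer: LFU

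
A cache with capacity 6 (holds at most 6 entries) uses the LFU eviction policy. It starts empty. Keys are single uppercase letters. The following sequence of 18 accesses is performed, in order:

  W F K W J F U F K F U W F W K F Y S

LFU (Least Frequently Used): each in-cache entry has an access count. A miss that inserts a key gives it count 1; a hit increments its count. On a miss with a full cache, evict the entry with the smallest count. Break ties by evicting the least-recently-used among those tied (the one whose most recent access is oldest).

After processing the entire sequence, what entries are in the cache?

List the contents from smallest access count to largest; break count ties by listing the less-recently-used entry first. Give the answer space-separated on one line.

LFU simulation (capacity=6):
  1. access W: MISS. Cache: [W(c=1)]
  2. access F: MISS. Cache: [W(c=1) F(c=1)]
  3. access K: MISS. Cache: [W(c=1) F(c=1) K(c=1)]
  4. access W: HIT, count now 2. Cache: [F(c=1) K(c=1) W(c=2)]
  5. access J: MISS. Cache: [F(c=1) K(c=1) J(c=1) W(c=2)]
  6. access F: HIT, count now 2. Cache: [K(c=1) J(c=1) W(c=2) F(c=2)]
  7. access U: MISS. Cache: [K(c=1) J(c=1) U(c=1) W(c=2) F(c=2)]
  8. access F: HIT, count now 3. Cache: [K(c=1) J(c=1) U(c=1) W(c=2) F(c=3)]
  9. access K: HIT, count now 2. Cache: [J(c=1) U(c=1) W(c=2) K(c=2) F(c=3)]
  10. access F: HIT, count now 4. Cache: [J(c=1) U(c=1) W(c=2) K(c=2) F(c=4)]
  11. access U: HIT, count now 2. Cache: [J(c=1) W(c=2) K(c=2) U(c=2) F(c=4)]
  12. access W: HIT, count now 3. Cache: [J(c=1) K(c=2) U(c=2) W(c=3) F(c=4)]
  13. access F: HIT, count now 5. Cache: [J(c=1) K(c=2) U(c=2) W(c=3) F(c=5)]
  14. access W: HIT, count now 4. Cache: [J(c=1) K(c=2) U(c=2) W(c=4) F(c=5)]
  15. access K: HIT, count now 3. Cache: [J(c=1) U(c=2) K(c=3) W(c=4) F(c=5)]
  16. access F: HIT, count now 6. Cache: [J(c=1) U(c=2) K(c=3) W(c=4) F(c=6)]
  17. access Y: MISS. Cache: [J(c=1) Y(c=1) U(c=2) K(c=3) W(c=4) F(c=6)]
  18. access S: MISS, evict J(c=1). Cache: [Y(c=1) S(c=1) U(c=2) K(c=3) W(c=4) F(c=6)]
Total: 11 hits, 7 misses, 1 evictions

Answer: Y S U K W F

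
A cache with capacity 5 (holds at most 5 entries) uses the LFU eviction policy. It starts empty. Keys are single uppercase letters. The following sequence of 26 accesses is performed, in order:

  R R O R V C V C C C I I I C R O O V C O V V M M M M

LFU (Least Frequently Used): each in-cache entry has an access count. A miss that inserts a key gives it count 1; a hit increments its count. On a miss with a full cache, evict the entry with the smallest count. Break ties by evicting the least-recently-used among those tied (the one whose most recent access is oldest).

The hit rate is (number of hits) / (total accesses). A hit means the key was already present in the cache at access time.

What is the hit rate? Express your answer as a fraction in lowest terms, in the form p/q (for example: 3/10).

LFU simulation (capacity=5):
  1. access R: MISS. Cache: [R(c=1)]
  2. access R: HIT, count now 2. Cache: [R(c=2)]
  3. access O: MISS. Cache: [O(c=1) R(c=2)]
  4. access R: HIT, count now 3. Cache: [O(c=1) R(c=3)]
  5. access V: MISS. Cache: [O(c=1) V(c=1) R(c=3)]
  6. access C: MISS. Cache: [O(c=1) V(c=1) C(c=1) R(c=3)]
  7. access V: HIT, count now 2. Cache: [O(c=1) C(c=1) V(c=2) R(c=3)]
  8. access C: HIT, count now 2. Cache: [O(c=1) V(c=2) C(c=2) R(c=3)]
  9. access C: HIT, count now 3. Cache: [O(c=1) V(c=2) R(c=3) C(c=3)]
  10. access C: HIT, count now 4. Cache: [O(c=1) V(c=2) R(c=3) C(c=4)]
  11. access I: MISS. Cache: [O(c=1) I(c=1) V(c=2) R(c=3) C(c=4)]
  12. access I: HIT, count now 2. Cache: [O(c=1) V(c=2) I(c=2) R(c=3) C(c=4)]
  13. access I: HIT, count now 3. Cache: [O(c=1) V(c=2) R(c=3) I(c=3) C(c=4)]
  14. access C: HIT, count now 5. Cache: [O(c=1) V(c=2) R(c=3) I(c=3) C(c=5)]
  15. access R: HIT, count now 4. Cache: [O(c=1) V(c=2) I(c=3) R(c=4) C(c=5)]
  16. access O: HIT, count now 2. Cache: [V(c=2) O(c=2) I(c=3) R(c=4) C(c=5)]
  17. access O: HIT, count now 3. Cache: [V(c=2) I(c=3) O(c=3) R(c=4) C(c=5)]
  18. access V: HIT, count now 3. Cache: [I(c=3) O(c=3) V(c=3) R(c=4) C(c=5)]
  19. access C: HIT, count now 6. Cache: [I(c=3) O(c=3) V(c=3) R(c=4) C(c=6)]
  20. access O: HIT, count now 4. Cache: [I(c=3) V(c=3) R(c=4) O(c=4) C(c=6)]
  21. access V: HIT, count now 4. Cache: [I(c=3) R(c=4) O(c=4) V(c=4) C(c=6)]
  22. access V: HIT, count now 5. Cache: [I(c=3) R(c=4) O(c=4) V(c=5) C(c=6)]
  23. access M: MISS, evict I(c=3). Cache: [M(c=1) R(c=4) O(c=4) V(c=5) C(c=6)]
  24. access M: HIT, count now 2. Cache: [M(c=2) R(c=4) O(c=4) V(c=5) C(c=6)]
  25. access M: HIT, count now 3. Cache: [M(c=3) R(c=4) O(c=4) V(c=5) C(c=6)]
  26. access M: HIT, count now 4. Cache: [R(c=4) O(c=4) M(c=4) V(c=5) C(c=6)]
Total: 20 hits, 6 misses, 1 evictions

Hit rate = 20/26 = 10/13

Answer: 10/13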